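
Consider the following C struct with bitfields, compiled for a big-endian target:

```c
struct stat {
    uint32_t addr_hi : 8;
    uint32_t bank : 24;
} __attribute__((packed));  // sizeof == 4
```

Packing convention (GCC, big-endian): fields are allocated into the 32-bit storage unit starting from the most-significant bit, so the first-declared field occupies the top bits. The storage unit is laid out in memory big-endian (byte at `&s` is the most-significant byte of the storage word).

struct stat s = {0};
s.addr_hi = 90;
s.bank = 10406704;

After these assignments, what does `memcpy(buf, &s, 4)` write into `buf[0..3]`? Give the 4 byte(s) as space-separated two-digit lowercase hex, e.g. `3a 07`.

5a 9e cb 30

addr_hi:8 = 90 → 0x5a << 24 → word 0x5a000000
bank:24 = 10406704 → 0x9ecb30 << 0 → word 0x5a9ecb30
word = 0x5a9ecb30 → big-endian bytes:
  [0]=0x5a  [1]=0x9e  [2]=0xcb  [3]=0x30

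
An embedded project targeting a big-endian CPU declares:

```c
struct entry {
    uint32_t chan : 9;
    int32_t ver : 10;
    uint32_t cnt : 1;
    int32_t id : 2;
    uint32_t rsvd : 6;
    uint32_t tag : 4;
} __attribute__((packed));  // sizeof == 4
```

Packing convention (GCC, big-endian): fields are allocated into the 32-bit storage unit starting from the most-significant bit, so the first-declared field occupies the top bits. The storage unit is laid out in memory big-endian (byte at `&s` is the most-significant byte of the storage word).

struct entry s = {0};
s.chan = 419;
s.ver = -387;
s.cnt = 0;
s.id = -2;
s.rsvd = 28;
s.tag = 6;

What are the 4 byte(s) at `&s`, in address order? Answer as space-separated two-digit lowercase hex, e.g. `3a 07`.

[23+:9] chan=419 & 0x1ff = 0x1a3; word=0xd1800000
[13+:10] ver=-387 & 0x3ff = 0x27d; word=0xd1cfa000
[12+:1] cnt=0 & 0x1 = 0x0; word=0xd1cfa000
[10+:2] id=-2 & 0x3 = 0x2; word=0xd1cfa800
[4+:6] rsvd=28 & 0x3f = 0x1c; word=0xd1cfa9c0
[0+:4] tag=6 & 0xf = 0x6; word=0xd1cfa9c6
word = 0xd1cfa9c6 → big-endian bytes:
  [0]=0xd1  [1]=0xcf  [2]=0xa9  [3]=0xc6

d1 cf a9 c6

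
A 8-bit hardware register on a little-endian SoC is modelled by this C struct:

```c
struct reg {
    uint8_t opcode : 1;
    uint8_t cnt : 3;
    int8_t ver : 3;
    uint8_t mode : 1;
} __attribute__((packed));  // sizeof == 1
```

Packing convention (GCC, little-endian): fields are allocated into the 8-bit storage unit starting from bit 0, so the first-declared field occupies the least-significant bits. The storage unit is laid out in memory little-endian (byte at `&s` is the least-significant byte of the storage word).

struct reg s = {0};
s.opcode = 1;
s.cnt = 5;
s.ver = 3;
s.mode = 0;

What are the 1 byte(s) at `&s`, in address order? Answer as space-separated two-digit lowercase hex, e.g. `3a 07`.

3b

opcode (1b) val=1 bits=0x1 at bit 0: 0x01
cnt (3b) val=5 bits=0x5 at bit 1: 0x0b
ver (3b) val=3 bits=0x3 at bit 4: 0x3b
mode (1b) val=0 bits=0x0 at bit 7: 0x3b
word = 0x3b → little-endian bytes:
  [0]=0x3b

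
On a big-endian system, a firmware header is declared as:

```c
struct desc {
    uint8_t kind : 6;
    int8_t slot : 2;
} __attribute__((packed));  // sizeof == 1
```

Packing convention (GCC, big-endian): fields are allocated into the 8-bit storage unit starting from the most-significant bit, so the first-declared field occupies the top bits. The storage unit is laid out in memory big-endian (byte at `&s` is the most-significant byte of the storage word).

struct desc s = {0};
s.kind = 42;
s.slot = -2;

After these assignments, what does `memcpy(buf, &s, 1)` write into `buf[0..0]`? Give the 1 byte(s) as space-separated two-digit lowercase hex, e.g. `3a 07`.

kind (6b) val=42 bits=0x2a at bit 2: 0xa8
slot (2b) val=-2 bits=0x2 at bit 0: 0xaa
word = 0xaa → big-endian bytes:
  [0]=0xaa

aa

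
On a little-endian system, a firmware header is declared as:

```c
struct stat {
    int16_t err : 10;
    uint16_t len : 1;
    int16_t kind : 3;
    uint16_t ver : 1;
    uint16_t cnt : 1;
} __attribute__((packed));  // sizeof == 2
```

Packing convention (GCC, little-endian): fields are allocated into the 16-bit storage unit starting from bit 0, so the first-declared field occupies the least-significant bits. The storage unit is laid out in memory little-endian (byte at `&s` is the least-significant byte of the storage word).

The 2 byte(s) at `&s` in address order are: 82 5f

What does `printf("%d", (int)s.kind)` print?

[0]=0x82 [1]=0x5f (little-endian) → word 0x5f82
err [0+:10] = (word>>0) & 0x3ff = 898
len [10+:1] = (word>>10) & 0x1 = 1
kind [11+:3] = (word>>11) & 0x7 = 3  ←
ver [14+:1] = (word>>14) & 0x1 = 1
cnt [15+:1] = (word>>15) & 0x1 = 0
kind signed 3b, MSB=0: value = 3

3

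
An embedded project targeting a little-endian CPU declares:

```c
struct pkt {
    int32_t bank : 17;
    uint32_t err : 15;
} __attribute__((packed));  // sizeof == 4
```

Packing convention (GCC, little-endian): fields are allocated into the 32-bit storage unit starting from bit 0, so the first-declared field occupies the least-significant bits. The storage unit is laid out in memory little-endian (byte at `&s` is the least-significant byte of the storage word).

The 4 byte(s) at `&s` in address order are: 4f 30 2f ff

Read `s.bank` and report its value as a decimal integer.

[0]=0x4f [1]=0x30 [2]=0x2f [3]=0xff (little-endian) → word 0xff2f304f
bank:17 @ bit 0 → (0xff2f304f>>0)&0x1ffff = 0x1304f  ←
err:15 @ bit 17 → (0xff2f304f>>17)&0x7fff = 0x7f97
bank signed 17b, MSB=1: 77903 - 131072 = -53169

-53169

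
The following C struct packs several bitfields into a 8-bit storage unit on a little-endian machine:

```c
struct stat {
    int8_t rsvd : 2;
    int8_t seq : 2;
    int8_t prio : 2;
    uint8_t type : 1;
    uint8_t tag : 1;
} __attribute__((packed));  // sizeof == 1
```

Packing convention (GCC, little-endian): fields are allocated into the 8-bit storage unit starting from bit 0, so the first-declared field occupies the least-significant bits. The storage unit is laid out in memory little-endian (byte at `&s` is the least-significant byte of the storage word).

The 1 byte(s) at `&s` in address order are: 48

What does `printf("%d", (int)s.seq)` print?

[0]=0x48 (little-endian) → word 0x48
rsvd:2 @ bit 0 → (0x48>>0)&0x3 = 0x0
seq:2 @ bit 2 → (0x48>>2)&0x3 = 0x2  ←
prio:2 @ bit 4 → (0x48>>4)&0x3 = 0x0
type:1 @ bit 6 → (0x48>>6)&0x1 = 0x1
tag:1 @ bit 7 → (0x48>>7)&0x1 = 0x0
seq signed 2b, MSB=1: 2 - 4 = -2

-2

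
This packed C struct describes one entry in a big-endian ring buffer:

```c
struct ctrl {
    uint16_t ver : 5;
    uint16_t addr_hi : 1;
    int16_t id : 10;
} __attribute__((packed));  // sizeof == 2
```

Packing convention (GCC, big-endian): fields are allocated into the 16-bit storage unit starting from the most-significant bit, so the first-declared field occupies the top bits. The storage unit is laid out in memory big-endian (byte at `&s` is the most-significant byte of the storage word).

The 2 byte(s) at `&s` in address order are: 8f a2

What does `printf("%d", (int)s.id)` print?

[0]=0x8f [1]=0xa2 (big-endian) → word 0x8fa2
ver:5 @ bit 11 → (0x8fa2>>11)&0x1f = 0x11
addr_hi:1 @ bit 10 → (0x8fa2>>10)&0x1 = 0x1
id:10 @ bit 0 → (0x8fa2>>0)&0x3ff = 0x3a2  ←
id signed 10b, MSB=1: 930 - 1024 = -94

-94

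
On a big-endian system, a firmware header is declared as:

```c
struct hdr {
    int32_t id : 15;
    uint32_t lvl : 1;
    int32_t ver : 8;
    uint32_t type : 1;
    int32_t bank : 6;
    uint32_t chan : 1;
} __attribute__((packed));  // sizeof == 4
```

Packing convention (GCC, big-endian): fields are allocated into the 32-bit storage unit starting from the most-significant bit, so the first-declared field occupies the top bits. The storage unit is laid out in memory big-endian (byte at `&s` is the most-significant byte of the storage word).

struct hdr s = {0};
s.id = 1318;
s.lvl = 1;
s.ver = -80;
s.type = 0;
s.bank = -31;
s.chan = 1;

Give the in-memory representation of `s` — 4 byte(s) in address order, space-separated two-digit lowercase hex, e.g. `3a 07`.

id:15 = 1318 → 0x526 << 17 → word 0x0a4c0000
lvl:1 = 1 → 0x1 << 16 → word 0x0a4d0000
ver:8 = -80 → 0xb0 << 8 → word 0x0a4db000
type:1 = 0 → 0x0 << 7 → word 0x0a4db000
bank:6 = -31 → 0x21 << 1 → word 0x0a4db042
chan:1 = 1 → 0x1 << 0 → word 0x0a4db043
word = 0x0a4db043 → big-endian bytes:
  [0]=0x0a  [1]=0x4d  [2]=0xb0  [3]=0x43

0a 4d b0 43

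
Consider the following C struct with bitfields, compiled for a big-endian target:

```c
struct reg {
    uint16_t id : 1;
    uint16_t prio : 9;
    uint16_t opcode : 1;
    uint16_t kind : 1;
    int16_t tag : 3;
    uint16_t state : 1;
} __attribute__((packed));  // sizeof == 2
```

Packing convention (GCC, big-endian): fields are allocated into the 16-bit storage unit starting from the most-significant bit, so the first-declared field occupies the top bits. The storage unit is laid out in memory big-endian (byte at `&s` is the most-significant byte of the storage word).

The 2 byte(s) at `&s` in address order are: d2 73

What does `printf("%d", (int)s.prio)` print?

329

[0]=0xd2 [1]=0x73 (big-endian) → word 0xd273
id:1 @ bit 15 → (0xd273>>15)&0x1 = 0x1
prio:9 @ bit 6 → (0xd273>>6)&0x1ff = 0x149  ←
opcode:1 @ bit 5 → (0xd273>>5)&0x1 = 0x1
kind:1 @ bit 4 → (0xd273>>4)&0x1 = 0x1
tag:3 @ bit 1 → (0xd273>>1)&0x7 = 0x1
state:1 @ bit 0 → (0xd273>>0)&0x1 = 0x1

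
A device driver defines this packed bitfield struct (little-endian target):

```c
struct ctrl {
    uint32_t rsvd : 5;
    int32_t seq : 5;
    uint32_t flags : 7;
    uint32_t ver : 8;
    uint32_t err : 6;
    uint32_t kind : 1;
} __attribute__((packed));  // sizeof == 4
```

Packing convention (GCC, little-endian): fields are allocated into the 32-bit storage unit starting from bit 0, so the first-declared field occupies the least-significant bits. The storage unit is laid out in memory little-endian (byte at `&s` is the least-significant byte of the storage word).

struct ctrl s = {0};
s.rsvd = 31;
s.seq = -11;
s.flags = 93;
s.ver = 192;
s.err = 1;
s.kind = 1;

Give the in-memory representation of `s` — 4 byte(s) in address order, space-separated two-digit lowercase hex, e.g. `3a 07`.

rsvd:5 = 31 → 0x1f << 0 → word 0x0000001f
seq:5 = -11 → 0x15 << 5 → word 0x000002bf
flags:7 = 93 → 0x5d << 10 → word 0x000176bf
ver:8 = 192 → 0xc0 << 17 → word 0x018176bf
err:6 = 1 → 0x1 << 25 → word 0x038176bf
kind:1 = 1 → 0x1 << 31 → word 0x838176bf
word = 0x838176bf → little-endian bytes:
  [0]=0xbf  [1]=0x76  [2]=0x81  [3]=0x83

bf 76 81 83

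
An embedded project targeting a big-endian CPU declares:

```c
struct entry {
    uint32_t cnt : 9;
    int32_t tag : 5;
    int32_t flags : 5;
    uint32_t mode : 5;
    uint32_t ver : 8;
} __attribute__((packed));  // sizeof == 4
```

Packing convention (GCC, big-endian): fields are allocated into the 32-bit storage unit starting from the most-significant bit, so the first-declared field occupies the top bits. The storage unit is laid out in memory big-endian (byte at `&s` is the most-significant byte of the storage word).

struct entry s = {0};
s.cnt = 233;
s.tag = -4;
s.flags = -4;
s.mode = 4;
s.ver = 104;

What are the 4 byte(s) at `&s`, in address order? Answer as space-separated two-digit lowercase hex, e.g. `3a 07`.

74 f3 84 68

[23+:9] cnt=233 & 0x1ff = 0xe9; word=0x74800000
[18+:5] tag=-4 & 0x1f = 0x1c; word=0x74f00000
[13+:5] flags=-4 & 0x1f = 0x1c; word=0x74f38000
[8+:5] mode=4 & 0x1f = 0x4; word=0x74f38400
[0+:8] ver=104 & 0xff = 0x68; word=0x74f38468
word = 0x74f38468 → big-endian bytes:
  [0]=0x74  [1]=0xf3  [2]=0x84  [3]=0x68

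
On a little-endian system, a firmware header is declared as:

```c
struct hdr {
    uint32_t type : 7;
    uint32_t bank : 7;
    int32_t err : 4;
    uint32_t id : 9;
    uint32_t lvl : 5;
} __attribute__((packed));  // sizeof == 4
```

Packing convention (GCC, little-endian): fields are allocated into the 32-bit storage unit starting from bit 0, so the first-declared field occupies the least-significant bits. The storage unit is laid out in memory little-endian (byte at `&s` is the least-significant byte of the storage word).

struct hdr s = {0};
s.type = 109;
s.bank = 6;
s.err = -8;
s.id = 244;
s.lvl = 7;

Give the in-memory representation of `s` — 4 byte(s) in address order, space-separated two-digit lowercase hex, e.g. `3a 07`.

[0+:7] type=109 & 0x7f = 0x6d; word=0x0000006d
[7+:7] bank=6 & 0x7f = 0x6; word=0x0000036d
[14+:4] err=-8 & 0xf = 0x8; word=0x0002036d
[18+:9] id=244 & 0x1ff = 0xf4; word=0x03d2036d
[27+:5] lvl=7 & 0x1f = 0x7; word=0x3bd2036d
word = 0x3bd2036d → little-endian bytes:
  [0]=0x6d  [1]=0x03  [2]=0xd2  [3]=0x3b

6d 03 d2 3b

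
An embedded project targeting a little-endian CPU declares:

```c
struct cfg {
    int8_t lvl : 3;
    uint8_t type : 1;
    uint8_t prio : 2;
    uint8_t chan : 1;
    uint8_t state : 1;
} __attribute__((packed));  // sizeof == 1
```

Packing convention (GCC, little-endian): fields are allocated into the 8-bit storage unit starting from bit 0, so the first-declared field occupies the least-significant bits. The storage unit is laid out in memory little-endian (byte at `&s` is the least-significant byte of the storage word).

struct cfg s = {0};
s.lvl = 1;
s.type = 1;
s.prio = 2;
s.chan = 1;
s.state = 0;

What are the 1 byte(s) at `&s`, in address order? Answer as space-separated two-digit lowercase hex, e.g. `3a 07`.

[0+:3] lvl=1 & 0x7 = 0x1; word=0x01
[3+:1] type=1 & 0x1 = 0x1; word=0x09
[4+:2] prio=2 & 0x3 = 0x2; word=0x29
[6+:1] chan=1 & 0x1 = 0x1; word=0x69
[7+:1] state=0 & 0x1 = 0x0; word=0x69
word = 0x69 → little-endian bytes:
  [0]=0x69

69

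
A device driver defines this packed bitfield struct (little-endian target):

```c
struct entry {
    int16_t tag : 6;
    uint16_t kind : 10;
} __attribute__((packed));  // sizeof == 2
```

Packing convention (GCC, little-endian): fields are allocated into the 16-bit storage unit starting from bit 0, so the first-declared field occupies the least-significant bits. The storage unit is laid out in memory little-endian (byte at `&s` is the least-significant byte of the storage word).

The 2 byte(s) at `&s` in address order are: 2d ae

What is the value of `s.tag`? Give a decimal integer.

-19

[0]=0x2d [1]=0xae (little-endian) → word 0xae2d
tag:6 @ bit 0 → (0xae2d>>0)&0x3f = 0x2d  ←
kind:10 @ bit 6 → (0xae2d>>6)&0x3ff = 0x2b8
tag signed 6b, MSB=1: 45 - 64 = -19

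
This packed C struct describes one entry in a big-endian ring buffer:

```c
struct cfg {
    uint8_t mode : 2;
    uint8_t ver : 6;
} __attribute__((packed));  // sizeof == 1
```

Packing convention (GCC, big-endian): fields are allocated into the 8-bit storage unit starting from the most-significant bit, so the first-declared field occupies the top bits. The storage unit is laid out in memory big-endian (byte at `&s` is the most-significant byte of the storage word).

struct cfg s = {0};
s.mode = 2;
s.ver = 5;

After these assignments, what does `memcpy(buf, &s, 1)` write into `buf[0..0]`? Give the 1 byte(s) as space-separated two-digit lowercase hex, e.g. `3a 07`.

85

mode:2 = 2 → 0x2 << 6 → word 0x80
ver:6 = 5 → 0x5 << 0 → word 0x85
word = 0x85 → big-endian bytes:
  [0]=0x85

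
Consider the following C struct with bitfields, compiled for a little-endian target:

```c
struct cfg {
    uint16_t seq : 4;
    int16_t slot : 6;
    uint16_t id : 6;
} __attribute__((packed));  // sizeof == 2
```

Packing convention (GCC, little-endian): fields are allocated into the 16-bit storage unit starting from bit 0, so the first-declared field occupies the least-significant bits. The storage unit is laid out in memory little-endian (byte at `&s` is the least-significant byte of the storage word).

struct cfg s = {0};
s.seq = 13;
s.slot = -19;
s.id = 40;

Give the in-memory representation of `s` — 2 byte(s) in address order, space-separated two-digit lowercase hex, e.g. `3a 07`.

seq (4b) val=13 bits=0xd at bit 0: 0x000d
slot (6b) val=-19 bits=0x2d at bit 4: 0x02dd
id (6b) val=40 bits=0x28 at bit 10: 0xa2dd
word = 0xa2dd → little-endian bytes:
  [0]=0xdd  [1]=0xa2

dd a2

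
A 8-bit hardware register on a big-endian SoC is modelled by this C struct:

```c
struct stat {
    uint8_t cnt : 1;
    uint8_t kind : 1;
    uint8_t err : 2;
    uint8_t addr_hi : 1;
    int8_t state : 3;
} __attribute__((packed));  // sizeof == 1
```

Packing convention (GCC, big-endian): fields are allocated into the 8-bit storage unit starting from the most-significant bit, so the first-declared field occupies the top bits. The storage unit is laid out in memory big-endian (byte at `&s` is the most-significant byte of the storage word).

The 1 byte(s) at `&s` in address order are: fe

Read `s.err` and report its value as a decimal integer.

[0]=0xfe (big-endian) → word 0xfe
cnt:1 @ bit 7 → (0xfe>>7)&0x1 = 0x1
kind:1 @ bit 6 → (0xfe>>6)&0x1 = 0x1
err:2 @ bit 4 → (0xfe>>4)&0x3 = 0x3  ←
addr_hi:1 @ bit 3 → (0xfe>>3)&0x1 = 0x1
state:3 @ bit 0 → (0xfe>>0)&0x7 = 0x6

3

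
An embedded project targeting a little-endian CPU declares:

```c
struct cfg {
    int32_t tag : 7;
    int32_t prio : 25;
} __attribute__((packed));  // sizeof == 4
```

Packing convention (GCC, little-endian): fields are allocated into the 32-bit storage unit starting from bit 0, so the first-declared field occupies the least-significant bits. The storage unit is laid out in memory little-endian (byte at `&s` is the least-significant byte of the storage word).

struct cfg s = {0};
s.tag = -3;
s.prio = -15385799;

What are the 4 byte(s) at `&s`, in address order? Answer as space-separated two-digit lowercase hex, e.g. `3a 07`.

fd 9c 9d 8a

tag:7 = -3 → 0x7d << 0 → word 0x0000007d
prio:25 = -15385799 → 0x1153b39 << 7 → word 0x8a9d9cfd
word = 0x8a9d9cfd → little-endian bytes:
  [0]=0xfd  [1]=0x9c  [2]=0x9d  [3]=0x8a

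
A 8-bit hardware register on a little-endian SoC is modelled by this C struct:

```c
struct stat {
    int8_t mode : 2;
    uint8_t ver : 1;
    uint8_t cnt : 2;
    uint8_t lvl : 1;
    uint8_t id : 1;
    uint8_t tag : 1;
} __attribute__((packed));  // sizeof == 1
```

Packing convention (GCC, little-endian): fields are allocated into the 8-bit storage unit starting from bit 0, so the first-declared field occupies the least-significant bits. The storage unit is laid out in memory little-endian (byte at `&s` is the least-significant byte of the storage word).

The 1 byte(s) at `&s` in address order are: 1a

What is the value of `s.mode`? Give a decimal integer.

[0]=0x1a (little-endian) → word 0x1a
mode [0+:2] = (word>>0) & 0x3 = 2  ←
ver [2+:1] = (word>>2) & 0x1 = 0
cnt [3+:2] = (word>>3) & 0x3 = 3
lvl [5+:1] = (word>>5) & 0x1 = 0
id [6+:1] = (word>>6) & 0x1 = 0
tag [7+:1] = (word>>7) & 0x1 = 0
mode signed 2b, MSB=1: 2 - 4 = -2

-2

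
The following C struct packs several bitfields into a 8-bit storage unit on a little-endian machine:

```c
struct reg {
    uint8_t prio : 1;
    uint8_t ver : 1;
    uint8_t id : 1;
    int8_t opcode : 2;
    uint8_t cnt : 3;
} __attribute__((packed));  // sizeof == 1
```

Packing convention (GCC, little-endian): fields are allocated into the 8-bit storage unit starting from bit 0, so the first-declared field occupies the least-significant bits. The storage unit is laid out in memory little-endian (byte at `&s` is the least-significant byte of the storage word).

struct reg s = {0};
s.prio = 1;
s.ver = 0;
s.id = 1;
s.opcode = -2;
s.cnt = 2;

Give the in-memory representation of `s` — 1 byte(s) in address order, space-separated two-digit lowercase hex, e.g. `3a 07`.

[0+:1] prio=1 & 0x1 = 0x1; word=0x01
[1+:1] ver=0 & 0x1 = 0x0; word=0x01
[2+:1] id=1 & 0x1 = 0x1; word=0x05
[3+:2] opcode=-2 & 0x3 = 0x2; word=0x15
[5+:3] cnt=2 & 0x7 = 0x2; word=0x55
word = 0x55 → little-endian bytes:
  [0]=0x55

55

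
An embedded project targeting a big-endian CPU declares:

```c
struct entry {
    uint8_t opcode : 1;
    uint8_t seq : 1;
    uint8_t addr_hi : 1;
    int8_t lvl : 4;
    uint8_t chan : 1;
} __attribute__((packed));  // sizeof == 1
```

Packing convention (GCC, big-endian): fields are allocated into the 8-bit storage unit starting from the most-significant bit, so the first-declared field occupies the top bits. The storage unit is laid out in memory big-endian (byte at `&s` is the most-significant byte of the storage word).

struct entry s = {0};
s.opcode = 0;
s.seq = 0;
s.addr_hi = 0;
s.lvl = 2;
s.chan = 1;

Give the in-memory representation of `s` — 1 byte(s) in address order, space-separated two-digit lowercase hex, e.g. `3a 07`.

05

opcode (1b) val=0 bits=0x0 at bit 7: 0x00
seq (1b) val=0 bits=0x0 at bit 6: 0x00
addr_hi (1b) val=0 bits=0x0 at bit 5: 0x00
lvl (4b) val=2 bits=0x2 at bit 1: 0x04
chan (1b) val=1 bits=0x1 at bit 0: 0x05
word = 0x05 → big-endian bytes:
  [0]=0x05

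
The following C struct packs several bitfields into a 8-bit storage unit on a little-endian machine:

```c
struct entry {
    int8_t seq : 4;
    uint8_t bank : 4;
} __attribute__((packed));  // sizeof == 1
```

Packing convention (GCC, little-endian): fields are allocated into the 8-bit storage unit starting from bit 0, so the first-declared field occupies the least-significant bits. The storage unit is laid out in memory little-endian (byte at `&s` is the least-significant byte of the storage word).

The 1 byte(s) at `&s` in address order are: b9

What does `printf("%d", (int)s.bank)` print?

11

[0]=0xb9 (little-endian) → word 0xb9
seq [0+:4] = (word>>0) & 0xf = 9
bank [4+:4] = (word>>4) & 0xf = 11  ←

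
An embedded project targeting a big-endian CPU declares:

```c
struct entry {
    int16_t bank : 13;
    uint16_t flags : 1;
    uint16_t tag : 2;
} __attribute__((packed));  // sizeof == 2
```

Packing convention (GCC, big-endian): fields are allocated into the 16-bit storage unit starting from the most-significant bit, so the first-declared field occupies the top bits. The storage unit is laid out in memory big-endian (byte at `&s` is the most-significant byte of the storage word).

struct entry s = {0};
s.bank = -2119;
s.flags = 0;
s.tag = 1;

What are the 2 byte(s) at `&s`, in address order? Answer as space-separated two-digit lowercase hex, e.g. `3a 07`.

bd c9

bank (13b) val=-2119 bits=0x17b9 at bit 3: 0xbdc8
flags (1b) val=0 bits=0x0 at bit 2: 0xbdc8
tag (2b) val=1 bits=0x1 at bit 0: 0xbdc9
word = 0xbdc9 → big-endian bytes:
  [0]=0xbd  [1]=0xc9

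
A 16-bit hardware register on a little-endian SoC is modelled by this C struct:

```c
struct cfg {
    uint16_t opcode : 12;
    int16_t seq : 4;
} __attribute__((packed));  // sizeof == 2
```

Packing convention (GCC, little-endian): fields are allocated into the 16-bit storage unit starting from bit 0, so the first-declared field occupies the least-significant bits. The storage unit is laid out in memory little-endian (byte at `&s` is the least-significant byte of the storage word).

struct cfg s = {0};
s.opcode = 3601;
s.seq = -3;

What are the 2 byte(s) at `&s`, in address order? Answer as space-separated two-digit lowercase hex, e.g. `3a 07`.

opcode:12 = 3601 → 0xe11 << 0 → word 0x0e11
seq:4 = -3 → 0xd << 12 → word 0xde11
word = 0xde11 → little-endian bytes:
  [0]=0x11  [1]=0xde

11 de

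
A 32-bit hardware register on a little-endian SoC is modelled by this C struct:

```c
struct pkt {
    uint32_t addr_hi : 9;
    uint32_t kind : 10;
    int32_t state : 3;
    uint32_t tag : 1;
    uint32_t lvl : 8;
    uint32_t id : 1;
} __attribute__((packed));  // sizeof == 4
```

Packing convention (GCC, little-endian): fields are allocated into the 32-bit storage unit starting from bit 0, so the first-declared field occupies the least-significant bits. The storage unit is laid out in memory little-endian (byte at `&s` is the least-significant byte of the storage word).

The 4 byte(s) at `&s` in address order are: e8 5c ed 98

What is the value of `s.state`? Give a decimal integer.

[0]=0xe8 [1]=0x5c [2]=0xed [3]=0x98 (little-endian) → word 0x98ed5ce8
addr_hi [0+:9] = (word>>0) & 0x1ff = 232
kind [9+:10] = (word>>9) & 0x3ff = 686
state [19+:3] = (word>>19) & 0x7 = 5  ←
tag [22+:1] = (word>>22) & 0x1 = 1
lvl [23+:8] = (word>>23) & 0xff = 49
id [31+:1] = (word>>31) & 0x1 = 1
state signed 3b, MSB=1: 5 - 8 = -3

-3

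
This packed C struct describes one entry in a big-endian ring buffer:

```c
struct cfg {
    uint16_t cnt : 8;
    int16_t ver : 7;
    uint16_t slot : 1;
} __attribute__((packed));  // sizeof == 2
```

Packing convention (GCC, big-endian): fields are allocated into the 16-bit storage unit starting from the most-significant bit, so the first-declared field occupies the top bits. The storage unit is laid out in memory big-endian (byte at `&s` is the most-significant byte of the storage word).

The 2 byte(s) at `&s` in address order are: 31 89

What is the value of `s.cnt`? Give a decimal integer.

[0]=0x31 [1]=0x89 (big-endian) → word 0x3189
cnt [8+:8] = (word>>8) & 0xff = 49  ←
ver [1+:7] = (word>>1) & 0x7f = 68
slot [0+:1] = (word>>0) & 0x1 = 1

49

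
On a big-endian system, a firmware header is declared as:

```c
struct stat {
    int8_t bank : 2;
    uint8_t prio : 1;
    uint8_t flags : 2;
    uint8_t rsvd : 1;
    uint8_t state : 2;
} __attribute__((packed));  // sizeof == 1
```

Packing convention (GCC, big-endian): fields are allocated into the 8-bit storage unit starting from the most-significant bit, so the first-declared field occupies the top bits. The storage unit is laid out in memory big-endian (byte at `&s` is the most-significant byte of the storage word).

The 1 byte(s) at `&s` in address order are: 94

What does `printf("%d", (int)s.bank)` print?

-2

[0]=0x94 (big-endian) → word 0x94
bank [6+:2] = (word>>6) & 0x3 = 2  ←
prio [5+:1] = (word>>5) & 0x1 = 0
flags [3+:2] = (word>>3) & 0x3 = 2
rsvd [2+:1] = (word>>2) & 0x1 = 1
state [0+:2] = (word>>0) & 0x3 = 0
bank signed 2b, MSB=1: 2 - 4 = -2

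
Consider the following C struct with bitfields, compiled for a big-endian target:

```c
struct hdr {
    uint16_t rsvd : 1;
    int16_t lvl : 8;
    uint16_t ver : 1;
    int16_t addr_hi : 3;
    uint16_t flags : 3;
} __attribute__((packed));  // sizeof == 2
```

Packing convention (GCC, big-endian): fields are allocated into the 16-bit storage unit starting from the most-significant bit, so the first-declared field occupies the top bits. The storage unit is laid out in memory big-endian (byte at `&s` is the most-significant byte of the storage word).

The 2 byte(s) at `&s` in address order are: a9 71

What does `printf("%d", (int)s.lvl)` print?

[0]=0xa9 [1]=0x71 (big-endian) → word 0xa971
rsvd [15+:1] = (word>>15) & 0x1 = 1
lvl [7+:8] = (word>>7) & 0xff = 82  ←
ver [6+:1] = (word>>6) & 0x1 = 1
addr_hi [3+:3] = (word>>3) & 0x7 = 6
flags [0+:3] = (word>>0) & 0x7 = 1
lvl signed 8b, MSB=0: value = 82

82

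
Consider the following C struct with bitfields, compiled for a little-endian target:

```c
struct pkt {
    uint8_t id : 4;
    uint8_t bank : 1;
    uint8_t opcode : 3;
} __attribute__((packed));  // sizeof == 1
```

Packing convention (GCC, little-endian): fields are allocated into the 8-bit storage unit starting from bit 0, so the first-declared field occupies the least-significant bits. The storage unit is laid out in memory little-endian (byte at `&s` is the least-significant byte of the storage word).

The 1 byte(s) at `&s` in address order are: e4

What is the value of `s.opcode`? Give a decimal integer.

7

[0]=0xe4 (little-endian) → word 0xe4
id [0+:4] = (word>>0) & 0xf = 4
bank [4+:1] = (word>>4) & 0x1 = 0
opcode [5+:3] = (word>>5) & 0x7 = 7  ←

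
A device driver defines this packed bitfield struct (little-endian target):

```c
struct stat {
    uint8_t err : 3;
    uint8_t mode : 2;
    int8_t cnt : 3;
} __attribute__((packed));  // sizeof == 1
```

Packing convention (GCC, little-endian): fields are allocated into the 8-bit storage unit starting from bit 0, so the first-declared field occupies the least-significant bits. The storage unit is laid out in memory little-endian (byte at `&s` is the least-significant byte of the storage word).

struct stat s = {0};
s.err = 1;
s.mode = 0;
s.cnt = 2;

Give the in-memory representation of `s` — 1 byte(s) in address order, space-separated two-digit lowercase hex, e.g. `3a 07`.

41

err (3b) val=1 bits=0x1 at bit 0: 0x01
mode (2b) val=0 bits=0x0 at bit 3: 0x01
cnt (3b) val=2 bits=0x2 at bit 5: 0x41
word = 0x41 → little-endian bytes:
  [0]=0x41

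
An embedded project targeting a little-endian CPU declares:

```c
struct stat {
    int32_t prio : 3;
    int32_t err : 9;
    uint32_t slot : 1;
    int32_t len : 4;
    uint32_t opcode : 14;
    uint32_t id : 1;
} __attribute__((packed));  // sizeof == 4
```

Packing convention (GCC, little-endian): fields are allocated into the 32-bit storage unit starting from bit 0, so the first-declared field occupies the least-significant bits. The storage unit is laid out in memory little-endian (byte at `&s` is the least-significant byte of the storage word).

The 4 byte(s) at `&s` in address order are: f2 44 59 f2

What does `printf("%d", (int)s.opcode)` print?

[0]=0xf2 [1]=0x44 [2]=0x59 [3]=0xf2 (little-endian) → word 0xf25944f2
prio:3 @ bit 0 → (0xf25944f2>>0)&0x7 = 0x2
err:9 @ bit 3 → (0xf25944f2>>3)&0x1ff = 0x9e
slot:1 @ bit 12 → (0xf25944f2>>12)&0x1 = 0x0
len:4 @ bit 13 → (0xf25944f2>>13)&0xf = 0xa
opcode:14 @ bit 17 → (0xf25944f2>>17)&0x3fff = 0x392c  ←
id:1 @ bit 31 → (0xf25944f2>>31)&0x1 = 0x1

14636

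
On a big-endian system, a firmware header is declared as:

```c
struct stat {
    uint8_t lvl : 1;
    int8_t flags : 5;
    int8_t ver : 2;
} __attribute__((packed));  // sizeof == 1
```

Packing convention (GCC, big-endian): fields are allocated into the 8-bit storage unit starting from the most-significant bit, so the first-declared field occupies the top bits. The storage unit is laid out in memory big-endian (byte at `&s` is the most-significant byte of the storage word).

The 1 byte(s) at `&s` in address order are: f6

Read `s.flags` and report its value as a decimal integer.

-3

[0]=0xf6 (big-endian) → word 0xf6
lvl:1 @ bit 7 → (0xf6>>7)&0x1 = 0x1
flags:5 @ bit 2 → (0xf6>>2)&0x1f = 0x1d  ←
ver:2 @ bit 0 → (0xf6>>0)&0x3 = 0x2
flags signed 5b, MSB=1: 29 - 32 = -3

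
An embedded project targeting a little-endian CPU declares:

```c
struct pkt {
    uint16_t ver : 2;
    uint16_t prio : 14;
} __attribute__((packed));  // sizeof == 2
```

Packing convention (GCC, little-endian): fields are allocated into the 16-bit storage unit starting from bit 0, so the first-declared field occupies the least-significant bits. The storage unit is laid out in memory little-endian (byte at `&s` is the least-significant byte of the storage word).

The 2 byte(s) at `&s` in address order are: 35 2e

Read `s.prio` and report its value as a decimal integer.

2957

[0]=0x35 [1]=0x2e (little-endian) → word 0x2e35
ver [0+:2] = (word>>0) & 0x3 = 1
prio [2+:14] = (word>>2) & 0x3fff = 2957  ←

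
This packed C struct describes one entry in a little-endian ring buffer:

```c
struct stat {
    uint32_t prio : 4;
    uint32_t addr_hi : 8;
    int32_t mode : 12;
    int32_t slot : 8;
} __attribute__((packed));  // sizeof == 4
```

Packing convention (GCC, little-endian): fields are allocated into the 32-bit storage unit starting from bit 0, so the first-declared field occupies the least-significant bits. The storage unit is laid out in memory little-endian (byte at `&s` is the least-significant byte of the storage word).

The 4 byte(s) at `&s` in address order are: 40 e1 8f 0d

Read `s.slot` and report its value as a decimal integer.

13

[0]=0x40 [1]=0xe1 [2]=0x8f [3]=0x0d (little-endian) → word 0x0d8fe140
prio [0+:4] = (word>>0) & 0xf = 0
addr_hi [4+:8] = (word>>4) & 0xff = 20
mode [12+:12] = (word>>12) & 0xfff = 2302
slot [24+:8] = (word>>24) & 0xff = 13  ←
slot signed 8b, MSB=0: value = 13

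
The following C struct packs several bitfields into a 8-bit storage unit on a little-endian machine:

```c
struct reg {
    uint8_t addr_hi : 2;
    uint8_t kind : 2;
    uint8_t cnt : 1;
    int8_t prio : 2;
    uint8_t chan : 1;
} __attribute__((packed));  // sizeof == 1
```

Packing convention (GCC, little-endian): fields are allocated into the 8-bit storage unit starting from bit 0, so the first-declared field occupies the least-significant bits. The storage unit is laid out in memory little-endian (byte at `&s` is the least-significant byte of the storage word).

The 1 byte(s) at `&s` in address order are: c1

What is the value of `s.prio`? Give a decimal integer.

[0]=0xc1 (little-endian) → word 0xc1
addr_hi [0+:2] = (word>>0) & 0x3 = 1
kind [2+:2] = (word>>2) & 0x3 = 0
cnt [4+:1] = (word>>4) & 0x1 = 0
prio [5+:2] = (word>>5) & 0x3 = 2  ←
chan [7+:1] = (word>>7) & 0x1 = 1
prio signed 2b, MSB=1: 2 - 4 = -2

-2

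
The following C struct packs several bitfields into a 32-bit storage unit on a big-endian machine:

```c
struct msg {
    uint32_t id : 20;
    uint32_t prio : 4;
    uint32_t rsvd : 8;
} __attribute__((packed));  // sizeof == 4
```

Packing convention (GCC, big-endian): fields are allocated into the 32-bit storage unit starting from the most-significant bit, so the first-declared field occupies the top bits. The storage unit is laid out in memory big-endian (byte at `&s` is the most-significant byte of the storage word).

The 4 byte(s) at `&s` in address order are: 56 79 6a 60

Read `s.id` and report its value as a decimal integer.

354198

[0]=0x56 [1]=0x79 [2]=0x6a [3]=0x60 (big-endian) → word 0x56796a60
id [12+:20] = (word>>12) & 0xfffff = 354198  ←
prio [8+:4] = (word>>8) & 0xf = 10
rsvd [0+:8] = (word>>0) & 0xff = 96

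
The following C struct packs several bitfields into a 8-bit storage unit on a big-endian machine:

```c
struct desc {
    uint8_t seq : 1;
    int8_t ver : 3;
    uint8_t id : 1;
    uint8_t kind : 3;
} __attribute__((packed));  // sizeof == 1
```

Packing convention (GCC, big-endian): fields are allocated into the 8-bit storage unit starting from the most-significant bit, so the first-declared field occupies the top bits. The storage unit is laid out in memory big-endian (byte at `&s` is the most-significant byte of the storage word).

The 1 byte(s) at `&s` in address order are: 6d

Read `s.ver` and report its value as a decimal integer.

-2

[0]=0x6d (big-endian) → word 0x6d
seq:1 @ bit 7 → (0x6d>>7)&0x1 = 0x0
ver:3 @ bit 4 → (0x6d>>4)&0x7 = 0x6  ←
id:1 @ bit 3 → (0x6d>>3)&0x1 = 0x1
kind:3 @ bit 0 → (0x6d>>0)&0x7 = 0x5
ver signed 3b, MSB=1: 6 - 8 = -2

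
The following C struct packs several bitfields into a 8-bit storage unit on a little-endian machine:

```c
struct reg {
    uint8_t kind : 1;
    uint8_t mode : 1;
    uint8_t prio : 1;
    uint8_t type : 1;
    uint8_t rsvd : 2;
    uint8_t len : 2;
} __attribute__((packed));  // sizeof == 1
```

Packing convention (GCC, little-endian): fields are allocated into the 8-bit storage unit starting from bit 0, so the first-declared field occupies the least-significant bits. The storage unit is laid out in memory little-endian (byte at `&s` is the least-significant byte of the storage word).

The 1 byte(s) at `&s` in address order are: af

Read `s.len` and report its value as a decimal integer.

[0]=0xaf (little-endian) → word 0xaf
kind [0+:1] = (word>>0) & 0x1 = 1
mode [1+:1] = (word>>1) & 0x1 = 1
prio [2+:1] = (word>>2) & 0x1 = 1
type [3+:1] = (word>>3) & 0x1 = 1
rsvd [4+:2] = (word>>4) & 0x3 = 2
len [6+:2] = (word>>6) & 0x3 = 2  ←

2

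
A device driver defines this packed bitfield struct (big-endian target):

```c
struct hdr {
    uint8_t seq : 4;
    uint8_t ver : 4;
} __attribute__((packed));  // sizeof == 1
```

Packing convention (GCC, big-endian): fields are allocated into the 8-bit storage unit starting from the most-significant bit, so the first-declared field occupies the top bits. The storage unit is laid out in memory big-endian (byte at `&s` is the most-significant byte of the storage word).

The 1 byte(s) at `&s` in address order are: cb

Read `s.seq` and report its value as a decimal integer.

[0]=0xcb (big-endian) → word 0xcb
seq [4+:4] = (word>>4) & 0xf = 12  ←
ver [0+:4] = (word>>0) & 0xf = 11

12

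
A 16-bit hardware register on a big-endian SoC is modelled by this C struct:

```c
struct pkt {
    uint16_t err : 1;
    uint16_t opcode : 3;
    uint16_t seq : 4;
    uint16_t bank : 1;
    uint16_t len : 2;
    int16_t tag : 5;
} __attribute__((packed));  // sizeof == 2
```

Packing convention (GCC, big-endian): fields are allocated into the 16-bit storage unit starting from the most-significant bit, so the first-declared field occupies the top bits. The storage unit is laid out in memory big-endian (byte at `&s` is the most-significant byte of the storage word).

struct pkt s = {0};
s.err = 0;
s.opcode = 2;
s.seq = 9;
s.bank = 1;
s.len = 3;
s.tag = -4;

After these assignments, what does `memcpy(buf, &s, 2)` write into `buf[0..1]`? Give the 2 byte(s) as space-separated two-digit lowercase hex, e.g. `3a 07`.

29 fc

[15+:1] err=0 & 0x1 = 0x0; word=0x0000
[12+:3] opcode=2 & 0x7 = 0x2; word=0x2000
[8+:4] seq=9 & 0xf = 0x9; word=0x2900
[7+:1] bank=1 & 0x1 = 0x1; word=0x2980
[5+:2] len=3 & 0x3 = 0x3; word=0x29e0
[0+:5] tag=-4 & 0x1f = 0x1c; word=0x29fc
word = 0x29fc → big-endian bytes:
  [0]=0x29  [1]=0xfc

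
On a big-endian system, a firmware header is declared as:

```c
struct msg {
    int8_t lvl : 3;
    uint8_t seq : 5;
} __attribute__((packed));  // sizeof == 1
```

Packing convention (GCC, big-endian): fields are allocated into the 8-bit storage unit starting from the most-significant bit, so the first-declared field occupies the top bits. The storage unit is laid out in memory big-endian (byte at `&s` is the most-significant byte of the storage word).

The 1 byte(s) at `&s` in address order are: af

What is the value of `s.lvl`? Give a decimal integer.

-3

[0]=0xaf (big-endian) → word 0xaf
lvl [5+:3] = (word>>5) & 0x7 = 5  ←
seq [0+:5] = (word>>0) & 0x1f = 15
lvl signed 3b, MSB=1: 5 - 8 = -3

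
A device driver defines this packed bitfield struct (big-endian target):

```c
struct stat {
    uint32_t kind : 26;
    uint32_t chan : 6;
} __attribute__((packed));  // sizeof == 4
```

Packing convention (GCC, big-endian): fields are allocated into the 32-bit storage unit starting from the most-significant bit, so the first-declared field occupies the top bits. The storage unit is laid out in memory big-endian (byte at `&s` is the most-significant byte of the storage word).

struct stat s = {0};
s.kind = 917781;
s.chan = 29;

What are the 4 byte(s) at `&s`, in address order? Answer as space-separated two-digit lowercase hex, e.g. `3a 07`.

kind:26 = 917781 → 0xe0115 << 6 → word 0x03804540
chan:6 = 29 → 0x1d << 0 → word 0x0380455d
word = 0x0380455d → big-endian bytes:
  [0]=0x03  [1]=0x80  [2]=0x45  [3]=0x5d

03 80 45 5d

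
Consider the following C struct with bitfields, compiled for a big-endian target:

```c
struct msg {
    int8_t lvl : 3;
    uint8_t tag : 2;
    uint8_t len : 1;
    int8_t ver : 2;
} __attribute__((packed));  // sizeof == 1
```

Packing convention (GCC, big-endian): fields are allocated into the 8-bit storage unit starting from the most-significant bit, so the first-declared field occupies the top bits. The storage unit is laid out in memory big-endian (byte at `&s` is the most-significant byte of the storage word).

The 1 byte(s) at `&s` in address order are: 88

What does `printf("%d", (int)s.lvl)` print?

-4

[0]=0x88 (big-endian) → word 0x88
lvl:3 @ bit 5 → (0x88>>5)&0x7 = 0x4  ←
tag:2 @ bit 3 → (0x88>>3)&0x3 = 0x1
len:1 @ bit 2 → (0x88>>2)&0x1 = 0x0
ver:2 @ bit 0 → (0x88>>0)&0x3 = 0x0
lvl signed 3b, MSB=1: 4 - 8 = -4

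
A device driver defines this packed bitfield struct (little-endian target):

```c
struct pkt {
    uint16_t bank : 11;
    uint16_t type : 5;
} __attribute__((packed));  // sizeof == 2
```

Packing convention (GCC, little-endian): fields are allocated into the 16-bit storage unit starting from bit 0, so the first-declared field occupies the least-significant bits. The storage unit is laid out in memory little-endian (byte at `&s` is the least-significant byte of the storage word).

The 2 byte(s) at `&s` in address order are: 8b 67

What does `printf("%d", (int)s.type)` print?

[0]=0x8b [1]=0x67 (little-endian) → word 0x678b
bank [0+:11] = (word>>0) & 0x7ff = 1931
type [11+:5] = (word>>11) & 0x1f = 12  ←

12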